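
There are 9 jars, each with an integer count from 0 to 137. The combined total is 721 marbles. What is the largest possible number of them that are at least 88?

Suppose k of them are at least 88. Those contribute at least 88 each and the other 9 − k at least 0 each.
So the total is at least 88k + 0(9 − k) = 0 + 88k. This must be ≤ 721, giving k ≤ 8.
k = 8 is achieved by 8 values at 88 and 1 at 0, total 704; add 17 to one value (staying below 88) to reach 721.

8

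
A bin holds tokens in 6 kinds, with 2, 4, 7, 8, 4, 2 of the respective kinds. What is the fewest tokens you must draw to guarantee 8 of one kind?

27

In the worst case you take as many as possible of each kind without reaching 8: 2 + 4 + 7 + 7 + 4 + 2 = 26.
The next one must give 8 of some kind, so 26 + 1 = 27.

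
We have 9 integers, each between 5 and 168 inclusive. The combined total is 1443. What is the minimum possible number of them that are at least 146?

Each value short of 146 is at most 145, costing at least 168 − 145 = 23 against the maximum total of 1512.
We can afford to lose at most 1512 − 1443 = 69, so at most ⌊69/23⌋ = 3 fall short, and at least 6 are ≥ 146.
Exactly 6 works: 6 values at 168 and 3 at 145 total 1443.

6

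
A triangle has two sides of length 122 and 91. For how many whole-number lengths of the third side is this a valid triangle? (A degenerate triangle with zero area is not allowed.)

The triangle inequality gives |122 − 91| < c < 122 + 91, i.e. 31 < c < 213.
So c can be any integer from 32 to 212: 181 values.

181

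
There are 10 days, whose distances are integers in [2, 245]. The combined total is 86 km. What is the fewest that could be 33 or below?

Let j be the number exceeding 33. Then the total is ≥ 34·j + 2·(10 − j) = 20 + 32j.
So 32j ≤ 66 and j ≤ 2; hence at least 10 − 2 = 8 are ≤ 33.
Exactly 8 works: 8 values at 2 and 2 at 34 total 84; raise one of the low values by 2 (still ≤ 33) to hit 86.

8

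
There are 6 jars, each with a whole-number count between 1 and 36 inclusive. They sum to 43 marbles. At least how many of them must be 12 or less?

3

Each value above 12 is at least 13, contributing at least 13 − 1 = 12 above the floor 1.
The sum exceeds the floor total 6 by 37, so at most ⌊37/12⌋ = 3 exceed 12, and at least 3 are ≤ 12.
Exactly 3 works: 3 values at 1 and 3 at 13 total 42; raise one of the low values by 1 (still ≤ 12) to hit 43.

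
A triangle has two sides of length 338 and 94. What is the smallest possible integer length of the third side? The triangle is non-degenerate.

The third side must exceed |338 − 94| = 244.
The smallest integer above 244 is 245.

245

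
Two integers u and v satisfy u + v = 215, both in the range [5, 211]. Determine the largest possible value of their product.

With u + v fixed, uv peaks when the two are closest together.
Taking u = 107 and v = 108 (both in [5, 211]) gives uv = 11556.

11556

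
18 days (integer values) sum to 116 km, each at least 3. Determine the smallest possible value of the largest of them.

7

The 18 values sum to 116, so their maximum is at least ⌈116/18⌉ = 7.
Taking 10 copies of 6 and 8 copies of 7 gives exactly 116, so 7 is attained.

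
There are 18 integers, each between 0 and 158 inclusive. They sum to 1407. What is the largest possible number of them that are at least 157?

Suppose k of them are at least 157. Those contribute at least 157 each and the other 18 − k at least 0 each.
So the total is at least 157k + 0(18 − k) = 0 + 157k. This must be ≤ 1407, giving k ≤ 8.
k = 8 is achieved by 8 values at 157 and 10 at 0, total 1256; add 151 to one value (staying below 157) to reach 1407.

8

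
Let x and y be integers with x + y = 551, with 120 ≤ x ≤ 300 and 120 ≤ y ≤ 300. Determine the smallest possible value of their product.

xy = x(551 − x) is concave in x, so over [251, 300] it is minimized at an endpoint.
The extreme feasible split is x = 251, y = 300, giving xy = 75300.

75300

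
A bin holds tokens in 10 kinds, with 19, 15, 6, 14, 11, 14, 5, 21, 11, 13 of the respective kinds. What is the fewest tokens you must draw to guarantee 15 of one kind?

In the worst case you take as many as possible of each kind without reaching 15: 14 + 14 + 6 + 14 + 11 + 14 + 5 + 14 + 11 + 13 = 116.
The next one must give 15 of some kind, so 116 + 1 = 117.

117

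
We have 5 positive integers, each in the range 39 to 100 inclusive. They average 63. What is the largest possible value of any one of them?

100

To make one integer as large as possible, make the other 4 as small as possible.
The total is 5 × 63 = 315.
The other 4 contribute at least 4 × 39 = 156, leaving at most 315 − 156 = 159.
But each integer is capped at 100, so the maximum is 100.
Achievable: one at 100 and the other 4 totalling 215, which fits since 4 × 39 ≤ 215 ≤ 4 × 100.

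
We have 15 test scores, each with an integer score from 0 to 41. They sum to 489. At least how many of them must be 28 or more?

If only k of them are at least 28, the other 15 − k are at most 27, so the total is at most k·41 + (15 − k)·27.
This must reach 489, so k·41 + (15 − k)·27 ≥ 489, giving k ≥ 6.
Exactly 6 works: 6 values at 41 and 9 at 27 total 489.

6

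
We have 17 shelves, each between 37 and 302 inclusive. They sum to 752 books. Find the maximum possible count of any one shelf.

To make one shelf as large as possible, make the other 16 as small as possible.
The other 16 contribute at least 16 × 37 = 592, leaving at most 752 − 592 = 160.
Since 160 ≤ 302, this is achievable: one at 160 and 16 at 37.

160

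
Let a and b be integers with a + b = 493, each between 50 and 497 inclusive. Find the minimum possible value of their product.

For a fixed sum, ab is smallest when a and b are as far apart as possible.
At the endpoint a = 50, b = 493 − 50 = 443, so ab = 50 × 443 = 22150.

22150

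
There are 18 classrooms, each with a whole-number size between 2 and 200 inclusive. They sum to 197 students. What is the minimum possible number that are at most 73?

16

Let j be the number exceeding 73. Then the total is ≥ 74·j + 2·(18 − j) = 36 + 72j.
So 72j ≤ 161 and j ≤ 2; hence at least 18 − 2 = 16 are ≤ 73.
Exactly 16 works: 16 values at 2 and 2 at 74 total 180; raise one of the low values by 17 (still ≤ 73) to hit 197.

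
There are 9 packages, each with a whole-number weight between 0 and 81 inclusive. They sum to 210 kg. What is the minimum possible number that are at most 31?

If only k of them are at most 31, the other 9 − k are at least 32, so the total is at least (9 − k)·32 + k·0.
This is ≤ 210, so (9 − k)·32 + 0k ≤ 210, which gives k ≥ 3.
Exactly 3 works: 3 values at 0 and 6 at 32 total 192; raise one of the low values by 18 (still ≤ 31) to hit 210.

3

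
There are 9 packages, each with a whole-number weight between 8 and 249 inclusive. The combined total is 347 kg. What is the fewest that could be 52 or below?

Let j be the number exceeding 52. Then the total is ≥ 53·j + 8·(9 − j) = 72 + 45j.
So 45j ≤ 275 and j ≤ 6; hence at least 9 − 6 = 3 are ≤ 52.
Exactly 3 works: 3 values at 8 and 6 at 53 total 342; raise one of the low values by 5 (still ≤ 52) to hit 347.

3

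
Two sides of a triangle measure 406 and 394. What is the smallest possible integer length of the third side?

13

The third side must exceed |406 − 394| = 12.
The smallest integer above 12 is 13.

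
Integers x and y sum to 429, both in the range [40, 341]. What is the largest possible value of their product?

46010

With x + y fixed, xy peaks when the two are closest together.
Taking x = 214 and y = 215 (both in [40, 341]) gives xy = 46010.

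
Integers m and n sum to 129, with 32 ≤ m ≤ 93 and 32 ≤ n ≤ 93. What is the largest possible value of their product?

With m + n fixed, mn peaks when the two are closest together.
Taking m = 64 and n = 65 (both in [32, 93]) gives mn = 4160.

4160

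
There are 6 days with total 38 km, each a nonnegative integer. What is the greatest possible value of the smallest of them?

6

The 6 values sum to 38, so their minimum is at most ⌊38/6⌋ = 6.
Taking 4 copies of 6 and 2 copies of 7 gives exactly 38, so 6 is attained.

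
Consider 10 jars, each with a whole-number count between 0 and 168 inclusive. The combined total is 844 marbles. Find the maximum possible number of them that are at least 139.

With k values at 139 or above and the rest at least 0, the sum is at least 0 + 139k.
Since the sum is 844, we need 139k ≤ 844, i.e. k ≤ 6.
k = 6 is achieved by 6 values at 139 and 4 at 0, total 834; add 10 to one value (staying below 139) to reach 844.

6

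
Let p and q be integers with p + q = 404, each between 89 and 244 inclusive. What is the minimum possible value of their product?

pq = p(404 − p) is concave in p, so over [160, 244] it is minimized at an endpoint.
The extreme feasible split is p = 160, q = 244, giving pq = 39040.

39040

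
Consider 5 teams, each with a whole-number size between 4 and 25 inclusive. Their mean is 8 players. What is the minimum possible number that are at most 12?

3

The total is 5 × 8 = 40.
Each value above 12 is at least 13, contributing at least 13 − 4 = 9 above the floor 4.
The sum exceeds the floor total 20 by 20, so at most ⌊20/9⌋ = 2 exceed 12, and at least 3 are ≤ 12.
Exactly 3 works: 3 values at 4 and 2 at 13 total 38; raise one of the low values by 2 (still ≤ 12) to hit 40.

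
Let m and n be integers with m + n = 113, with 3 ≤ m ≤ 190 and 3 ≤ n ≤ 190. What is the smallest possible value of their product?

Since m + n is fixed, pushing one of them to its bound minimizes the product.
The extreme feasible split is m = 3, n = 110, giving mn = 330.

330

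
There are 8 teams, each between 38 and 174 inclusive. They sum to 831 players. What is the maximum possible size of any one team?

To make one team as large as possible, make the other 7 as small as possible.
The other 7 contribute at least 7 × 38 = 266, leaving at most 831 − 266 = 565.
But each team is capped at 174, so the maximum is 174.
Achievable: one at 174 and the other 7 totalling 657, which fits since 7 × 38 ≤ 657 ≤ 7 × 174.

174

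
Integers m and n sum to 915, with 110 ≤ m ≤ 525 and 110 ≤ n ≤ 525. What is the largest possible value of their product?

209306

For a fixed sum, the product mn is largest when m and n are as close as possible.
Taking m = 457 and n = 458 (both in [110, 525]) gives mn = 209306.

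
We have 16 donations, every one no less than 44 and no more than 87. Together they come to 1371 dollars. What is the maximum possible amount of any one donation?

To make one donation as large as possible, make the other 15 as small as possible.
The other 15 contribute at least 15 × 44 = 660, leaving at most 1371 − 660 = 711.
But each donation is capped at 87, so the maximum is 87.
Achievable: one at 87 and the other 15 totalling 1284, which fits since 15 × 44 ≤ 1284 ≤ 15 × 87.

87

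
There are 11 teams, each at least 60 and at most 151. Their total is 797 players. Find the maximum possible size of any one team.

To make one team as large as possible, make the other 10 as small as possible.
The other 10 contribute at least 10 × 60 = 600, leaving at most 797 − 600 = 197.
But each team is capped at 151, so the maximum is 151.
Achievable: one at 151 and the other 10 totalling 646, which fits since 10 × 60 ≤ 646 ≤ 10 × 151.

151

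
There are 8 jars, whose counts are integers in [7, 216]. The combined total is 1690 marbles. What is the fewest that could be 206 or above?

Suppose at most 8 − j of them reach 206; then j values are ≤ 205 and the rest ≤ 216.
The total is then ≤ 205·j + 216·(8 − j) = 1728 − 11j. For this to be ≥ 1690 we need j ≤ 3, so at least 8 − 3 = 5 must reach 206.
Exactly 5 works: 5 values at 216 and 3 at 205 total 1695; lower one of the high values by 5 (still ≥ 206) to hit 1690.

5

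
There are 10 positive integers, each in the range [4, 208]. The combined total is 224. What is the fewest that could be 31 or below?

Let j be the number exceeding 31. Then the total is ≥ 32·j + 4·(10 − j) = 40 + 28j.
So 28j ≤ 184 and j ≤ 6; hence at least 10 − 6 = 4 are ≤ 31.
Exactly 4 works: 4 values at 4 and 6 at 32 total 208; raise one of the low values by 16 (still ≤ 31) to hit 224.

4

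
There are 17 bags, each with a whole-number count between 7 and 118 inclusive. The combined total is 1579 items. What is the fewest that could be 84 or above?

5

If only k of them are at least 84, the other 17 − k are at most 83, so the total is at most k·118 + (17 − k)·83.
This must reach 1579, so k·118 + (17 − k)·83 ≥ 1579, giving k ≥ 5.
Exactly 5 works: 5 values at 118 and 12 at 83 total 1586; lower one of the high values by 7 (still ≥ 84) to hit 1579.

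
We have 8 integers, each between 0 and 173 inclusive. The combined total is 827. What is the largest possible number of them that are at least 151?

If k of the values are ≥ 151, the total is ≥ 151k + 0(8 − k).
Setting 151k + 0(8 − k) ≤ 827 gives 151k ≤ 827, so k ≤ 5.
k = 5 is achieved by 5 values at 151 and 3 at 0, total 755; add 72 to one value (staying below 151) to reach 827.

5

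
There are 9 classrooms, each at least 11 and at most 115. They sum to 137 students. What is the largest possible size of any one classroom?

To make one classroom as large as possible, make the other 8 as small as possible.
The other 8 contribute at least 8 × 11 = 88, leaving at most 137 − 88 = 49.
Since 49 ≤ 115, this is achievable: one at 49 and 8 at 11.

49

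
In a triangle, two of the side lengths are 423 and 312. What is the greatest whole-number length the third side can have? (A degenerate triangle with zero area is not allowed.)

The third side must be less than 423 + 312 = 735.
The largest integer below 735 is 734.

734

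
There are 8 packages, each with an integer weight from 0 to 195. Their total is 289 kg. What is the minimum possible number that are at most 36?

Let j be the number exceeding 36. Then the total is ≥ 37·j + 0·(8 − j) = 0 + 37j.
So 37j ≤ 289 and j ≤ 7; hence at least 8 − 7 = 1 are ≤ 36.
Exactly 1 works: 1 value at 0 and 7 at 37 total 259; raise one of the low values by 30 (still ≤ 36) to hit 289.

1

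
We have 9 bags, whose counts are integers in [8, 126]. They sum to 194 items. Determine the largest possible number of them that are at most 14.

Each value at 14 or below falls at least 126 − 14 = 112 short of the ceiling 126.
The ceiling total is 9 × 126 = 1134, and we need 194, so at most ⌊(1134 − 194)/112⌋ = 8 can be that low.
k = 8 is achieved by 8 values at 14 and 1 at 126, total 238; lower one of the 126's by 44 (still > 14) to reach 194.

8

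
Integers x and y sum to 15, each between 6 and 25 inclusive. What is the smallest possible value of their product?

Since x + y is fixed, pushing one of them to its bound minimizes the product.
The extreme feasible split is x = 6, y = 9, giving xy = 54.

54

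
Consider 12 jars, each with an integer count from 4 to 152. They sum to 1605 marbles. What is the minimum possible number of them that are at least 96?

9

If only k of them are at least 96, the other 12 − k are at most 95, so the total is at most k·152 + (12 − k)·95.
This must reach 1605, so k·152 + (12 − k)·95 ≥ 1605, giving k ≥ 9.
Exactly 9 works: 9 values at 152 and 3 at 95 total 1653; lower one of the high values by 48 (still ≥ 96) to hit 1605.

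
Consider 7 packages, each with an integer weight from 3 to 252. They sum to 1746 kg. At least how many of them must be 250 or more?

1

Each value short of 250 is at most 249, costing at least 252 − 249 = 3 against the maximum total of 1764.
We can afford to lose at most 1764 − 1746 = 18, so at most ⌊18/3⌋ = 6 fall short, and at least 1 are ≥ 250.
Exactly 1 works: 1 value at 252 and 6 at 249 total 1746.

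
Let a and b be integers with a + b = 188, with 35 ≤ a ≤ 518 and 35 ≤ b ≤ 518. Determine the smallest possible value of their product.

For a fixed sum, ab is smallest when a and b are as far apart as possible.
At the endpoint a = 35, b = 188 − 35 = 153, so ab = 35 × 153 = 5355.

5355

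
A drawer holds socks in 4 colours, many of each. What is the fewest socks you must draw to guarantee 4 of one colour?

In the worst case you draw 3 of each of the 4 colours: 4 × 3 = 12.
One more forces 4 of some colour, so 12 + 1 = 13.

13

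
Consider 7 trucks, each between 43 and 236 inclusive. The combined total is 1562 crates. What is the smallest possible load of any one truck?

To make one truck as small as possible, make the other 6 as large as possible.
The other 6 contribute at most 6 × 236 = 1416, leaving at least 1562 − 1416 = 146.
Since 146 ≥ 43, this is achievable: one at 146 and 6 at 236.

146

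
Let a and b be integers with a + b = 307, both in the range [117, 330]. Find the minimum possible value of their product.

22230

For a fixed sum, ab is smallest when a and b are as far apart as possible.
At the endpoint a = 117, b = 307 − 117 = 190, so ab = 117 × 190 = 22230.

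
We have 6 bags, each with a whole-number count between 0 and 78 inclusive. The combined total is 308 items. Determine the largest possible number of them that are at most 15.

Each value at 15 or below falls at least 78 − 15 = 63 short of the ceiling 78.
The ceiling total is 6 × 78 = 468, and we need 308, so at most ⌊(468 − 308)/63⌋ = 2 can be that low.
k = 2 is achieved by 2 values at 15 and 4 at 78, total 342; lower one of the 78's by 34 (still > 15) to reach 308.

2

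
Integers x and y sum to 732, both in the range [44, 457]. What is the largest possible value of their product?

xy = x(732 − x) is maximized when x is as near 732/2 as the bounds allow.
Taking x = 366 and y = 366 (both in [44, 457]) gives xy = 133956.

133956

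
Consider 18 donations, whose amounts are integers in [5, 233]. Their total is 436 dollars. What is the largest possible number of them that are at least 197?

Suppose k of them are at least 197. Those contribute at least 197 each and the other 18 − k at least 5 each.
So the total is at least 197k + 5(18 − k) = 90 + 192k. This must be ≤ 436, giving k ≤ 1.
k = 1 is achieved by 1 value at 197 and 17 at 5, total 282; add 154 to one value (staying below 197) to reach 436.

1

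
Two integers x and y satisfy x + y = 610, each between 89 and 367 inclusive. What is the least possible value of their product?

xy = x(610 − x) is concave in x, so over [243, 367] it is minimized at an endpoint.
The extreme feasible split is x = 243, y = 367, giving xy = 89181.

89181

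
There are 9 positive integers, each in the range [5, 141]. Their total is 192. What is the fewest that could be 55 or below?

If only k of them are at most 55, the other 9 − k are at least 56, so the total is at least (9 − k)·56 + k·5.
This is ≤ 192, so (9 − k)·56 + 5k ≤ 192, which gives k ≥ 7.
Exactly 7 works: 7 values at 5 and 2 at 56 total 147; raise one of the low values by 45 (still ≤ 55) to hit 192.

7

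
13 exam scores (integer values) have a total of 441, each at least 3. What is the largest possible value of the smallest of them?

33

The 13 values sum to 441, so their minimum is at most ⌊441/13⌋ = 33.
Achievable: 1 of them at 33 and 12 at 34 total 441.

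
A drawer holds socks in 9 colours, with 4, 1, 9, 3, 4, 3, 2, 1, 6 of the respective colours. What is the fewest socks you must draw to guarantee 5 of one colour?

In the worst case you take as many as possible of each colour without reaching 5: 4 + 1 + 4 + 3 + 4 + 3 + 2 + 1 + 4 = 26.
The next one must give 5 of some colour, so 26 + 1 = 27.

27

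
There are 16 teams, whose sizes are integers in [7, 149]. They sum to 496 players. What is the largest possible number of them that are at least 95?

If k of the values are ≥ 95, the total is ≥ 95k + 7(16 − k).
Setting 95k + 7(16 − k) ≤ 496 gives 88k ≤ 384, so k ≤ 4.
k = 4 is achieved by 4 values at 95 and 12 at 7, total 464; add 32 to one value (staying below 95) to reach 496.

4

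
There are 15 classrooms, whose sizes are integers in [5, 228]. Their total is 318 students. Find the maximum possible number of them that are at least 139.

1

With k values at 139 or above and the rest at least 5, the sum is at least 75 + 134k.
Since the sum is 318, we need 134k ≤ 243, i.e. k ≤ 1.
k = 1 is achieved by 1 value at 139 and 14 at 5, total 209; add 109 to one value (staying below 139) to reach 318.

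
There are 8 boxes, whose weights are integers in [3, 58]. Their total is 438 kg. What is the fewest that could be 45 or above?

Suppose at most 8 − j of them reach 45; then j values are ≤ 44 and the rest ≤ 58.
The total is then ≤ 44·j + 58·(8 − j) = 464 − 14j. For this to be ≥ 438 we need j ≤ 1, so at least 8 − 1 = 7 must reach 45.
Exactly 7 works: 7 values at 58 and 1 at 44 total 450; lower one of the high values by 12 (still ≥ 45) to hit 438.

7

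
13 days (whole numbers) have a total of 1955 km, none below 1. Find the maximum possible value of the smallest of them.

The 13 values sum to 1955, so their minimum is at most ⌊1955/13⌋ = 150.
Equality holds with 8 values of 150 and 5 values of 151.

150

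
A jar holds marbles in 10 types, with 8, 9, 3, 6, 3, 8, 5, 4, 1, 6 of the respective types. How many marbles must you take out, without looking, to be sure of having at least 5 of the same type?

In the worst case you take as many as possible of each type without reaching 5: 4 + 4 + 3 + 4 + 3 + 4 + 4 + 4 + 1 + 4 = 35.
The next one must give 5 of some type, so 35 + 1 = 36.

36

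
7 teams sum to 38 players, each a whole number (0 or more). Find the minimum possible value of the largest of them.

6

If every one of the 7 were at most 5, the total would be at most 7 × 5 = 35 < 38.
Taking 4 copies of 5 and 3 copies of 6 gives exactly 38, so 6 is attained.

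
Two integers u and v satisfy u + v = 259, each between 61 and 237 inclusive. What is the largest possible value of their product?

16770

uv = u(259 − u) is maximized when u is as near 259/2 as the bounds allow.
Taking u = 129 and v = 130 (both in [61, 237]) gives uv = 16770.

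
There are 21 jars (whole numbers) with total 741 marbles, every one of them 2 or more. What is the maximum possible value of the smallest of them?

The 21 values sum to 741, so their minimum is at most ⌊741/21⌋ = 35.
Achievable: 15 of them at 35 and 6 at 36 total 741.

35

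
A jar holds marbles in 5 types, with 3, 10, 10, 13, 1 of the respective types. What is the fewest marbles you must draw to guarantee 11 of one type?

In the worst case you take as many as possible of each type without reaching 11: 3 + 10 + 10 + 10 + 1 = 34.
The next one must give 11 of some type, so 34 + 1 = 35.

35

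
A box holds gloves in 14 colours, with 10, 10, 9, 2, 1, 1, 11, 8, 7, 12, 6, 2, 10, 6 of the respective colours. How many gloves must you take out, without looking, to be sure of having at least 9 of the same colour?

82

In the worst case you take as many as possible of each colour without reaching 9: 8 + 8 + 8 + 2 + 1 + 1 + 8 + 8 + 7 + 8 + 6 + 2 + 8 + 6 = 81.
The next one must give 9 of some colour, so 81 + 1 = 82.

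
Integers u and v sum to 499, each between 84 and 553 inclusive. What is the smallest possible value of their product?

34860

For a fixed sum, uv is smallest when u and v are as far apart as possible.
At the endpoint u = 84, v = 499 − 84 = 415, so uv = 84 × 415 = 34860.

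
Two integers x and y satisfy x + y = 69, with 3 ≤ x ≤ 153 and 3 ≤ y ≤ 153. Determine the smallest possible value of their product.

198

For a fixed sum, xy is smallest when x and y are as far apart as possible.
At the endpoint x = 3, y = 69 − 3 = 66, so xy = 3 × 66 = 198.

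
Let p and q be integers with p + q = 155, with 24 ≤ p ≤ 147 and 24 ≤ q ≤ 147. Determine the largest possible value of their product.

With p + q fixed, pq peaks when the two are closest together.
Taking p = 77 and q = 78 (both in [24, 147]) gives pq = 6006.

6006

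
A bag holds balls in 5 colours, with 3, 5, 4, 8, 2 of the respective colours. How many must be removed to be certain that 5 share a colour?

In the worst case you take as many as possible of each colour without reaching 5: 3 + 4 + 4 + 4 + 2 = 17.
The next one must give 5 of some colour, so 17 + 1 = 18.

18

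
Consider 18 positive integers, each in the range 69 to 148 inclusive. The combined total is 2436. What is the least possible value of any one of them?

69

To make one integer as small as possible, make the other 17 as large as possible.
The other 17 can take up 17 × 148 = 2516 ≥ 2436 − 69, so one integer can sit at its floor of 69.
Achievable: one at 69 and the other 17 totalling 2367, which fits since 17 × 69 ≤ 2367 ≤ 17 × 148.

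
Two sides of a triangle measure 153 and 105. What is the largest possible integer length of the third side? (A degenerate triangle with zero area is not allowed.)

The third side must be less than 153 + 105 = 258.
The largest integer below 258 is 257.

257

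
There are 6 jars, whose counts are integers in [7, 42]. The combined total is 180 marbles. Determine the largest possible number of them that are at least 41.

If k of the values are ≥ 41, the total is ≥ 41k + 7(6 − k).
Setting 41k + 7(6 − k) ≤ 180 gives 34k ≤ 138, so k ≤ 4.
k = 4 is achieved by 4 values at 41 and 2 at 7, total 178; add 2 to one value (staying below 41) to reach 180.

4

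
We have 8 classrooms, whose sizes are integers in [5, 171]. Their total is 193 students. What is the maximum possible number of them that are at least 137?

1

Suppose k of them are at least 137. Those contribute at least 137 each and the other 8 − k at least 5 each.
So the total is at least 137k + 5(8 − k) = 40 + 132k. This must be ≤ 193, giving k ≤ 1.
k = 1 is achieved by 1 value at 137 and 7 at 5, total 172; add 21 to one value (staying below 137) to reach 193.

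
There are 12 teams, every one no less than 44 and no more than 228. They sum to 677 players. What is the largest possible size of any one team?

To make one team as large as possible, make the other 11 as small as possible.
The other 11 contribute at least 11 × 44 = 484, leaving at most 677 − 484 = 193.
Since 193 ≤ 228, this is achievable: one at 193 and 11 at 44.

193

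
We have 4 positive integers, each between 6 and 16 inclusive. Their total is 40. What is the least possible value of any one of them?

6

To make one integer as small as possible, make the other 3 as large as possible.
The other 3 can take up 3 × 16 = 48 ≥ 40 − 6, so one integer can sit at its floor of 6.
Achievable: one at 6 and the other 3 totalling 34, which fits since 3 × 6 ≤ 34 ≤ 3 × 16.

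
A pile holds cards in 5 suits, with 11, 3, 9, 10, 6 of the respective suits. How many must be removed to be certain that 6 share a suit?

24

In the worst case you take as many as possible of each suit without reaching 6: 5 + 3 + 5 + 5 + 5 = 23.
The next one must give 6 of some suit, so 23 + 1 = 24.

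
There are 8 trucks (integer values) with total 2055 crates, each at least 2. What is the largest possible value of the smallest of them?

The 8 values sum to 2055, so their minimum is at most ⌊2055/8⌋ = 256.
Achievable: 1 of them at 256 and 7 at 257 total 2055.

256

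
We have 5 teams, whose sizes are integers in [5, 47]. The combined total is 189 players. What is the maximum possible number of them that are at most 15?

1

Suppose k of them are at most 15. Those contribute at most 15 each and the rest at most 47 each.
So the total is at most 15k + 47(5 − k) = 235 − 32k. This must still be ≥ 189, so k ≤ 1.
k = 1 is achieved by 1 value at 15 and 4 at 47, total 203; lower one of the 47's by 14 (still > 15) to reach 189.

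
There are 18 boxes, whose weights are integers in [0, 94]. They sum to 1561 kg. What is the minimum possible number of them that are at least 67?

14

Each value short of 67 is at most 66, costing at least 94 − 66 = 28 against the maximum total of 1692.
We can afford to lose at most 1692 − 1561 = 131, so at most ⌊131/28⌋ = 4 fall short, and at least 14 are ≥ 67.
Exactly 14 works: 14 values at 94 and 4 at 66 total 1580; lower one of the high values by 19 (still ≥ 67) to hit 1561.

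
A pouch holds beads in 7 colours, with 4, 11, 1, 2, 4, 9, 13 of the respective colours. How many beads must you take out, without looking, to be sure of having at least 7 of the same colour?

In the worst case you take as many as possible of each colour without reaching 7: 4 + 6 + 1 + 2 + 4 + 6 + 6 = 29.
The next one must give 7 of some colour, so 29 + 1 = 30.

30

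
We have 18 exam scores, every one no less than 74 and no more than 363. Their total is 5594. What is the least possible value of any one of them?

To make one score as small as possible, make the other 17 as large as possible.
The other 17 can take up 17 × 363 = 6171 ≥ 5594 − 74, so one score can sit at its floor of 74.
Achievable: one at 74 and the other 17 totalling 5520, which fits since 17 × 74 ≤ 5520 ≤ 17 × 363.

74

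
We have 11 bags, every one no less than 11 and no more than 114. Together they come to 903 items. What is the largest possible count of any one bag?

To make one bag as large as possible, make the other 10 as small as possible.
The other 10 contribute at least 10 × 11 = 110, leaving at most 903 − 110 = 793.
But each bag is capped at 114, so the maximum is 114.
Achievable: one at 114 and the other 10 totalling 789, which fits since 10 × 11 ≤ 789 ≤ 10 × 114.

114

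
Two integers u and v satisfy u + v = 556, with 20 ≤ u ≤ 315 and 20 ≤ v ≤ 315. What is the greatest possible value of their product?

77284

With u + v fixed, uv peaks when the two are closest together.
Taking u = 278 and v = 278 (both in [20, 315]) gives uv = 77284.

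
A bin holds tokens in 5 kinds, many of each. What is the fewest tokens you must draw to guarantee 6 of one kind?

In the worst case you draw 5 of each of the 5 kinds: 5 × 5 = 25.
One more forces 6 of some kind, so 25 + 1 = 26.

26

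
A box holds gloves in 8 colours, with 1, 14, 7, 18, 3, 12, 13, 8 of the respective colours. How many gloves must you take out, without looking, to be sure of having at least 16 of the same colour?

74

In the worst case you take as many as possible of each colour without reaching 16: 1 + 14 + 7 + 15 + 3 + 12 + 13 + 8 = 73.
The next one must give 16 of some colour, so 73 + 1 = 74.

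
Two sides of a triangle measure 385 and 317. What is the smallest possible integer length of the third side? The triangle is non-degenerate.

69

The third side must exceed |385 − 317| = 68.
The smallest integer above 68 is 69.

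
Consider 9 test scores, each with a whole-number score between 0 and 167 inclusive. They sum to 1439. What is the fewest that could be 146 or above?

7

Each value short of 146 is at most 145, costing at least 167 − 145 = 22 against the maximum total of 1503.
We can afford to lose at most 1503 − 1439 = 64, so at most ⌊64/22⌋ = 2 fall short, and at least 7 are ≥ 146.
Exactly 7 works: 7 values at 167 and 2 at 145 total 1459; lower one of the high values by 20 (still ≥ 146) to hit 1439.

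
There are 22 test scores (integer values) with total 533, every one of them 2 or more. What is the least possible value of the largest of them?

25

If every one of the 22 were at most 24, the total would be at most 22 × 24 = 528 < 533.
Achievable: 5 of them at 25 and 17 at 24 total 533.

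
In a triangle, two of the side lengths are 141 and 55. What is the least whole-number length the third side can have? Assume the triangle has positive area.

The third side must exceed |141 − 55| = 86.
The smallest integer above 86 is 87.

87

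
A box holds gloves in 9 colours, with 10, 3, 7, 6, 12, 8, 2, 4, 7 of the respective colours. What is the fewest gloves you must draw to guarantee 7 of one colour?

46

In the worst case you take as many as possible of each colour without reaching 7: 6 + 3 + 6 + 6 + 6 + 6 + 2 + 4 + 6 = 45.
The next one must give 7 of some colour, so 45 + 1 = 46.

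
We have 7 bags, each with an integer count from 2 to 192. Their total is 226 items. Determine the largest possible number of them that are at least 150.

1

With k values at 150 or above and the rest at least 2, the sum is at least 14 + 148k.
Since the sum is 226, we need 148k ≤ 212, i.e. k ≤ 1.
k = 1 is achieved by 1 value at 150 and 6 at 2, total 162; add 64 to one value (staying below 150) to reach 226.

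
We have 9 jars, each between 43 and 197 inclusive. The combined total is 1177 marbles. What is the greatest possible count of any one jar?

197

Maximizing one value means minimizing the remaining 8.
The other 8 contribute at least 8 × 43 = 344, leaving at most 1177 − 344 = 833.
But each jar is capped at 197, so the maximum is 197.
Achievable: one at 197 and the other 8 totalling 980, which fits since 8 × 43 ≤ 980 ≤ 8 × 197.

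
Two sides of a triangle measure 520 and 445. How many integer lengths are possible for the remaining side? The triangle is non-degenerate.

The triangle inequality gives |520 − 445| < c < 520 + 445, i.e. 75 < c < 965.
So c can be any integer from 76 to 964: 889 values.

889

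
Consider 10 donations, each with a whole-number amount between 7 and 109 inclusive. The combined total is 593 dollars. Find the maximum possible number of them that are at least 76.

7

If k of the values are ≥ 76, the total is ≥ 76k + 7(10 − k).
Setting 76k + 7(10 − k) ≤ 593 gives 69k ≤ 523, so k ≤ 7.
k = 7 is achieved by 7 values at 76 and 3 at 7, total 553; add 40 to one value (staying below 76) to reach 593.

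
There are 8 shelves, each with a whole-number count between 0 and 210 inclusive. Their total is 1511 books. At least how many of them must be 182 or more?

If only k of them are at least 182, the other 8 − k are at most 181, so the total is at most k·210 + (8 − k)·181.
This must reach 1511, so k·210 + (8 − k)·181 ≥ 1511, giving k ≥ 3.
Exactly 3 works: 3 values at 210 and 5 at 181 total 1535; lower one of the high values by 24 (still ≥ 182) to hit 1511.

3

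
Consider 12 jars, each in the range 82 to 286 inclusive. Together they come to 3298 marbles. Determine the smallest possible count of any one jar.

To make one jar as small as possible, make the other 11 as large as possible.
The other 11 contribute at most 11 × 286 = 3146, leaving at least 3298 − 3146 = 152.
Since 152 ≥ 82, this is achievable: one at 152 and 11 at 286.

152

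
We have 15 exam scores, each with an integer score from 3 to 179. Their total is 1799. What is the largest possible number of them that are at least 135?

If k of the values are ≥ 135, the total is ≥ 135k + 3(15 − k).
Setting 135k + 3(15 − k) ≤ 1799 gives 132k ≤ 1754, so k ≤ 13.
k = 13 is achieved by 13 values at 135 and 2 at 3, total 1761; add 38 to one value (staying below 135) to reach 1799.

13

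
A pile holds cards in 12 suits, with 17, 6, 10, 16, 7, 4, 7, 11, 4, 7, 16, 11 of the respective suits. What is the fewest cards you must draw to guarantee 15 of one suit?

110

In the worst case you take as many as possible of each suit without reaching 15: 14 + 6 + 10 + 14 + 7 + 4 + 7 + 11 + 4 + 7 + 14 + 11 = 109.
The next one must give 15 of some suit, so 109 + 1 = 110.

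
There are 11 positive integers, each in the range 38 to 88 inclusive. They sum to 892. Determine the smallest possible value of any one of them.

38

To make one integer as small as possible, make the other 10 as large as possible.
The other 10 can take up 10 × 88 = 880 ≥ 892 − 38, so one integer can sit at its floor of 38.
Achievable: one at 38 and the other 10 totalling 854, which fits since 10 × 38 ≤ 854 ≤ 10 × 88.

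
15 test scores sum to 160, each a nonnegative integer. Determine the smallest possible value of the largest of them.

The 15 values sum to 160, so their maximum is at least ⌈160/15⌉ = 11.
Achievable: 10 of them at 11 and 5 at 10 total 160.

11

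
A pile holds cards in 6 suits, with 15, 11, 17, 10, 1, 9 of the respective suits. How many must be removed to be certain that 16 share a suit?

In the worst case you take as many as possible of each suit without reaching 16: 15 + 11 + 15 + 10 + 1 + 9 = 61.
The next one must give 16 of some suit, so 61 + 1 = 62.

62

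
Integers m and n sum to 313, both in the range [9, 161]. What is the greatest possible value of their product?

mn = m(313 − m) is maximized when m is as near 313/2 as the bounds allow.
Taking m = 156 and n = 157 (both in [9, 161]) gives mn = 24492.

24492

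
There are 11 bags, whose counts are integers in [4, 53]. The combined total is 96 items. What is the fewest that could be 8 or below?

Let j be the number exceeding 8. Then the total is ≥ 9·j + 4·(11 − j) = 44 + 5j.
So 5j ≤ 52 and j ≤ 10; hence at least 11 − 10 = 1 are ≤ 8.
Exactly 1 works: 1 value at 4 and 10 at 9 total 94; raise one of the low values by 2 (still ≤ 8) to hit 96.

1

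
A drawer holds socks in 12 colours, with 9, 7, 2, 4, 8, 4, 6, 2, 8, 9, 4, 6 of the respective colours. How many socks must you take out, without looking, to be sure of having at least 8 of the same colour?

In the worst case you take as many as possible of each colour without reaching 8: 7 + 7 + 2 + 4 + 7 + 4 + 6 + 2 + 7 + 7 + 4 + 6 = 63.
The next one must give 8 of some colour, so 63 + 1 = 64.

64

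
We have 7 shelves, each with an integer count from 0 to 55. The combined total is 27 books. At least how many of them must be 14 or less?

6

If only k of them are at most 14, the other 7 − k are at least 15, so the total is at least (7 − k)·15 + k·0.
This is ≤ 27, so (7 − k)·15 + 0k ≤ 27, which gives k ≥ 6.
Exactly 6 works: 6 values at 0 and 1 at 15 total 15; raise one of the low values by 12 (still ≤ 14) to hit 27.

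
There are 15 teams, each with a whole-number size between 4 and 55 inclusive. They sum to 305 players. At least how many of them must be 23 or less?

Let j be the number exceeding 23. Then the total is ≥ 24·j + 4·(15 − j) = 60 + 20j.
So 20j ≤ 245 and j ≤ 12; hence at least 15 − 12 = 3 are ≤ 23.
Exactly 3 works: 3 values at 4 and 12 at 24 total 300; raise one of the low values by 5 (still ≤ 23) to hit 305.

3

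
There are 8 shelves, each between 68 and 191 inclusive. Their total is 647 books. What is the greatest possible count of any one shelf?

171

To make one shelf as large as possible, make the other 7 as small as possible.
The other 7 contribute at least 7 × 68 = 476, leaving at most 647 − 476 = 171.
Since 171 ≤ 191, this is achievable: one at 171 and 7 at 68.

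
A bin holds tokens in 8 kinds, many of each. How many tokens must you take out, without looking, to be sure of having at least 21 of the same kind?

161

In the worst case you draw 20 of each of the 8 kinds: 8 × 20 = 160.
One more forces 21 of some kind, so 160 + 1 = 161.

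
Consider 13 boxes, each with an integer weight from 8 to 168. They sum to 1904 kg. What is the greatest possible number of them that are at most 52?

2

Each value at 52 or below falls at least 168 − 52 = 116 short of the ceiling 168.
The ceiling total is 13 × 168 = 2184, and we need 1904, so at most ⌊(2184 − 1904)/116⌋ = 2 can be that low.
k = 2 is achieved by 2 values at 52 and 11 at 168, total 1952; lower one of the 168's by 48 (still > 52) to reach 1904.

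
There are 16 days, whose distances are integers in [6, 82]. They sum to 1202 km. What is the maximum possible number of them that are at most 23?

Each value at 23 or below falls at least 82 − 23 = 59 short of the ceiling 82.
The ceiling total is 16 × 82 = 1312, and we need 1202, so at most ⌊(1312 − 1202)/59⌋ = 1 can be that low.
k = 1 is achieved by 1 value at 23 and 15 at 82, total 1253; lower one of the 82's by 51 (still > 23) to reach 1202.

1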